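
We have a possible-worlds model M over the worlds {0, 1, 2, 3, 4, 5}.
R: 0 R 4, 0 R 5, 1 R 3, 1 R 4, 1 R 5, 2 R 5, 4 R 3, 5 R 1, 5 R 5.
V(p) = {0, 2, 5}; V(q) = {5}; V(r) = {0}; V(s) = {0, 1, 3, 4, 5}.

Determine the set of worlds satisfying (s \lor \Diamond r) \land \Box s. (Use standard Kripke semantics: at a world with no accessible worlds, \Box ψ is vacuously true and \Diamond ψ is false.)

Recall that \Box ψ holds at a world iff ψ holds at every accessible world, and \Diamond ψ holds iff ψ holds at some accessible world.
Let φ = (s \lor \Diamond r) \land \Box s. Evaluate φ at each world:
  0 (successors {4, 5}): φ is true.
  1 (successors {3, 4, 5}): φ is true.
  2 (successors {5}): φ is false.
  3 (successors ∅): φ is true.
  4 (successors {3}): φ is true.
  5 (successors {1, 5}): φ is true.
For instance, at 5:
  At 5: s \lor \Diamond r is true, \Box s is true, so (s \lor \Diamond r) \land \Box s is true.
    At 5: s is true, \Diamond r is false, so s \lor \Diamond r is true.
      At 5: \Diamond r requires r at some successor in {1, 5}.
        At 1: r is false.
        At 5: r is false.
      So \Diamond r is false at 5.
    At 5: \Box s requires s at every successor {1, 5}.
      At 1: s is true.
      At 5: s is true.
    So \Box s is true at 5.
Satisfying worlds: {0, 1, 3, 4, 5}

0, 1, 3, 4, 5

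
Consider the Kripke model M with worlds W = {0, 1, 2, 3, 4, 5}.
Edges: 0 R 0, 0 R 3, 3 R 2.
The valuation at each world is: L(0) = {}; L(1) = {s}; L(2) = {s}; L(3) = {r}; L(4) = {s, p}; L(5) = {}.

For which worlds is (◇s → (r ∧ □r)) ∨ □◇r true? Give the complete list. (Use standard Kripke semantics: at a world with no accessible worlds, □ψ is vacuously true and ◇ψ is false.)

0, 1, 2, 4, 5

Let φ = (◇s → (r ∧ □r)) ∨ □◇r. Evaluate φ at each world:
  0 (successors {0, 3}): φ is true.
  1 (successors ∅): φ is true.
  2 (successors ∅): φ is true.
  3 (successors {2}): φ is false.
  4 (successors ∅): φ is true.
  5 (successors ∅): φ is true.
For instance, at 0:
  At 0: ◇s → (r ∧ □r) is true, □◇r is false, so (◇s → (r ∧ □r)) ∨ □◇r is true.
    At 0: ◇s is false, r ∧ □r is false, so ◇s → (r ∧ □r) is true.
      At 0: ◇s requires s at some successor in {0, 3}.
        At 0: s is false.
        At 3: s is false.
      So ◇s is false at 0.
      At 0: r is false, □r is false, so r ∧ □r is false.
    At 0: □◇r requires ◇r at every successor {0, 3}.
      ◇r fails at 3, so □◇r is false at 0.
Satisfying worlds: {0, 1, 2, 4, 5}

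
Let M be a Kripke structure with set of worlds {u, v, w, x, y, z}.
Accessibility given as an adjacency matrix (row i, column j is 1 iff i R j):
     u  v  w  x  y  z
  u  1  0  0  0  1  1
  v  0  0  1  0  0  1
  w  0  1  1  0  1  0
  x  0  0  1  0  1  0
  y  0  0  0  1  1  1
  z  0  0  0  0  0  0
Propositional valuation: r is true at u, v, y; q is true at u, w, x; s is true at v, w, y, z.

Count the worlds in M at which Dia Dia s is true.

5

Recall that Dia ψ holds at a world iff ψ holds at some accessible world.
Let φ = Dia Dia s. Evaluate φ at each world:
  u (successors {u, y, z}): φ is true.
  v (successors {w, z}): φ is true.
  w (successors {v, w, y}): φ is true.
  x (successors {w, y}): φ is true.
  y (successors {x, y, z}): φ is true.
  z (successors ∅): φ is false.
For instance, at v:
  At v: Dia Dia s requires Dia s at some successor in {w, z}.
    Dia s holds at w, so Dia Dia s is true at v.
      At w: Dia s requires s at some successor in {v, w, y}.
        s holds at v, so Dia s is true at w.
Satisfying worlds: {u, v, w, x, y}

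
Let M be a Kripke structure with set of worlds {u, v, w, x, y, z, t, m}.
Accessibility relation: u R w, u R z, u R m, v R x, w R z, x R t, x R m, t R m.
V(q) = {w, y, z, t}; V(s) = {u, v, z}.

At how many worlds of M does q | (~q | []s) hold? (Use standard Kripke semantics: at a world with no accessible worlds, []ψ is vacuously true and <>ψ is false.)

Let φ = q | (~q | []s). Evaluate φ at each world:
  u (successors {w, z, m}): φ is true.
  v (successors {x}): φ is true.
  w (successors {z}): φ is true.
  x (successors {t, m}): φ is true.
  y (successors ∅): φ is true.
  z (successors ∅): φ is true.
  t (successors {m}): φ is true.
  m (successors ∅): φ is true.
For instance, at x:
  At x: q is false, ~q | []s is true, so q | (~q | []s) is true.
    At x: ~q is true, []s is false, so ~q | []s is true.
      At x: []s requires s at every successor {t, m}.
        s fails at t, so []s is false at x.
Satisfying worlds: {u, v, w, x, y, z, t, m}

8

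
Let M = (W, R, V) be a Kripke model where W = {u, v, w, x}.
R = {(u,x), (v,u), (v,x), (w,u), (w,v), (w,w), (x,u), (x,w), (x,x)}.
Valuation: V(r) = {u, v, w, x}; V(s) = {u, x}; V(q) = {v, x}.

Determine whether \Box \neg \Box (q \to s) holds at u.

No

At u: \Box \neg \Box (q \to s) requires \neg \Box (q \to s) at every successor {x}.
  \neg \Box (q \to s) fails at x, so \Box \neg \Box (q \to s) is false at u.
    At x: \Box (q \to s) is true, so \neg \Box (q \to s) is false.
      At x: \Box (q \to s) requires q \to s at every successor {u, w, x}.
        At u: q \to s is true.
        At w: q \to s is true.
        At x: q \to s is true.
      So \Box (q \to s) is true at x.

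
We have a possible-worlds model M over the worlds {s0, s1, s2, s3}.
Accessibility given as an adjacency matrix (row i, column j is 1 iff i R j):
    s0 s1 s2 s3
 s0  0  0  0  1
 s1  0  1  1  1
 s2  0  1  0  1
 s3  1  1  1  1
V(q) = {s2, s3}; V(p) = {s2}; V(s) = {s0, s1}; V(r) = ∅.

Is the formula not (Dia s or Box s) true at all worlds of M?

No

Let φ = not (Dia s or Box s). Evaluate φ at each world:
  s0 (successors {s3}): φ is true.
  s1 (successors {s1, s2, s3}): φ is false.
  s2 (successors {s1, s3}): φ is false.
  s3 (successors {s0, s1, s2, s3}): φ is false.
Detail at s1 (counterexample):
  At s1: Dia s or Box s is true, so not (Dia s or Box s) is false.
    At s1: Dia s is true, Box s is false, so Dia s or Box s is true.
      At s1: Dia s requires s at some successor in {s1, s2, s3}.
        s holds at s1, so Dia s is true at s1.
      At s1: Box s requires s at every successor {s1, s2, s3}.
        s fails at s2, so Box s is false at s1.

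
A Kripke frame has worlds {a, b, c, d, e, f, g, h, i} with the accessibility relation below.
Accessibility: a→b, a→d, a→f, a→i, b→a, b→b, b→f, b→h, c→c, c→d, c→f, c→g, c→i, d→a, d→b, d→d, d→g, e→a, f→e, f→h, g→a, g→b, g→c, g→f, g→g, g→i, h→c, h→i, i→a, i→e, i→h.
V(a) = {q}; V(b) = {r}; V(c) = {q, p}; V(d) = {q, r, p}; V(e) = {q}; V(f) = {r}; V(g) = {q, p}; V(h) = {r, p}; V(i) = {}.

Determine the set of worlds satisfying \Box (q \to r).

a

Let φ = \Box (q \to r). Evaluate φ at each world:
  a (successors {b, d, f, i}): φ is true.
  b (successors {a, b, f, h}): φ is false.
  c (successors {c, d, f, g, i}): φ is false.
  d (successors {a, b, d, g}): φ is false.
  e (successors {a}): φ is false.
  f (successors {e, h}): φ is false.
  g (successors {a, b, c, f, g, i}): φ is false.
  h (successors {c, i}): φ is false.
  i (successors {a, e, h}): φ is false.
For instance, at i:
  At i: \Box (q \to r) requires q \to r at every successor {a, e, h}.
    q \to r fails at a, so \Box (q \to r) is false at i.
Satisfying worlds: {a}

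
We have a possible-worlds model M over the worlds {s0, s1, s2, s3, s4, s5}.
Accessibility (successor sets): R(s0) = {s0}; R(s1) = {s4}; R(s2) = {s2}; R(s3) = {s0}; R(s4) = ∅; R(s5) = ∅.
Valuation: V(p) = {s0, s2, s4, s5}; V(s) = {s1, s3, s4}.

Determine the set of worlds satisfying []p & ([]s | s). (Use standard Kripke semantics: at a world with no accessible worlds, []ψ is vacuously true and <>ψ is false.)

s1, s3, s4, s5

Let φ = []p & ([]s | s). Evaluate φ at each world:
  s0 (successors {s0}): φ is false.
  s1 (successors {s4}): φ is true.
  s2 (successors {s2}): φ is false.
  s3 (successors {s0}): φ is true.
  s4 (successors ∅): φ is true.
  s5 (successors ∅): φ is true.
For instance, at s0:
  At s0: []p is true, []s | s is false, so []p & ([]s | s) is false.
    At s0: []p requires p at every successor {s0}.
      At s0: p is true.
    So []p is true at s0.
    At s0: []s is false, s is false, so []s | s is false.
      At s0: []s requires s at every successor {s0}.
        s fails at s0, so []s is false at s0.
Satisfying worlds: {s1, s3, s4, s5}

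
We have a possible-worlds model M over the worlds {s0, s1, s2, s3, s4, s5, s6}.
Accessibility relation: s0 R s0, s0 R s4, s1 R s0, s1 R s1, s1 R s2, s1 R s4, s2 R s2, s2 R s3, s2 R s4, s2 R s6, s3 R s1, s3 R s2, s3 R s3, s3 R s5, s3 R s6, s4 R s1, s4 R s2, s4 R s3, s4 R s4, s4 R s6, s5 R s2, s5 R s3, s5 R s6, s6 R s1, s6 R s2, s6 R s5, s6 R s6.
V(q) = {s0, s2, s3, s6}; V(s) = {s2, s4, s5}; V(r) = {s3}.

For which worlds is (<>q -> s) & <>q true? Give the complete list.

Let φ = (<>q -> s) & <>q. Evaluate φ at each world:
  s0 (successors {s0, s4}): φ is false.
  s1 (successors {s0, s1, s2, s4}): φ is false.
  s2 (successors {s2, s3, s4, s6}): φ is true.
  s3 (successors {s1, s2, s3, s5, s6}): φ is false.
  s4 (successors {s1, s2, s3, s4, s6}): φ is true.
  s5 (successors {s2, s3, s6}): φ is true.
  s6 (successors {s1, s2, s5, s6}): φ is false.
For instance, at s5:
  At s5: <>q -> s is true, <>q is true, so (<>q -> s) & <>q is true.
    At s5: <>q is true, s is true, so <>q -> s is true.
      At s5: <>q requires q at some successor in {s2, s3, s6}.
        q holds at s2, so <>q is true at s5.
    At s5: <>q requires q at some successor in {s2, s3, s6}.
      q holds at s2, so <>q is true at s5.
Satisfying worlds: {s2, s4, s5}

s2, s4, s5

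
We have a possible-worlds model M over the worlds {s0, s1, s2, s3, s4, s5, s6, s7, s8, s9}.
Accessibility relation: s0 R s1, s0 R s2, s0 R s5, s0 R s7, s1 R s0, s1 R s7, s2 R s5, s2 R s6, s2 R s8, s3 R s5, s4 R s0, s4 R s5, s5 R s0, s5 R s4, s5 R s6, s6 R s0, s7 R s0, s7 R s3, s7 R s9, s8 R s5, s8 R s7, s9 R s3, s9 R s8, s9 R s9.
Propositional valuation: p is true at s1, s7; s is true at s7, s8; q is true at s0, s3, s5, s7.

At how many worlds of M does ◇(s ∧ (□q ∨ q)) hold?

Let φ = ◇(s ∧ (□q ∨ q)). Evaluate φ at each world:
  s0 (successors {s1, s2, s5, s7}): φ is true.
  s1 (successors {s0, s7}): φ is true.
  s2 (successors {s5, s6, s8}): φ is true.
  s3 (successors {s5}): φ is false.
  s4 (successors {s0, s5}): φ is false.
  s5 (successors {s0, s4, s6}): φ is false.
  s6 (successors {s0}): φ is false.
  s7 (successors {s0, s3, s9}): φ is false.
  s8 (successors {s5, s7}): φ is true.
  s9 (successors {s3, s8, s9}): φ is true.
For instance, at s2:
  At s2: ◇(s ∧ (□q ∨ q)) requires s ∧ (□q ∨ q) at some successor in {s5, s6, s8}.
    s ∧ (□q ∨ q) holds at s8, so ◇(s ∧ (□q ∨ q)) is true at s2.
      At s8: s is true, □q ∨ q is true, so s ∧ (□q ∨ q) is true.
Satisfying worlds: {s0, s1, s2, s8, s9}

5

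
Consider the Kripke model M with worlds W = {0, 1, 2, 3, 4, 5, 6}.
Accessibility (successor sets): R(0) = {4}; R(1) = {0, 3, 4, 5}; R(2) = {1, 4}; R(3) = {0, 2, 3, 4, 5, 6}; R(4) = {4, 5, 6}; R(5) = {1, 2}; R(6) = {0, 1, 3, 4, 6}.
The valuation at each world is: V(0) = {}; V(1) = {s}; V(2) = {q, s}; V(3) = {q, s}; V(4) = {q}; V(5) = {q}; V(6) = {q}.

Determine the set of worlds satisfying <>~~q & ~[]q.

1, 2, 3, 5, 6

Let φ = <>~~q & ~[]q. Evaluate φ at each world:
  0 (successors {4}): φ is false.
  1 (successors {0, 3, 4, 5}): φ is true.
  2 (successors {1, 4}): φ is true.
  3 (successors {0, 2, 3, 4, 5, 6}): φ is true.
  4 (successors {4, 5, 6}): φ is false.
  5 (successors {1, 2}): φ is true.
  6 (successors {0, 1, 3, 4, 6}): φ is true.
For instance, at 3:
  At 3: <>~~q is true, ~[]q is true, so <>~~q & ~[]q is true.
    At 3: <>~~q requires ~~q at some successor in {0, 2, 3, 4, 5, 6}.
      ~~q holds at 2, so <>~~q is true at 3.
    At 3: []q is false, so ~[]q is true.
      At 3: []q requires q at every successor {0, 2, 3, 4, 5, 6}.
        q fails at 0, so []q is false at 3.
Satisfying worlds: {1, 2, 3, 5, 6}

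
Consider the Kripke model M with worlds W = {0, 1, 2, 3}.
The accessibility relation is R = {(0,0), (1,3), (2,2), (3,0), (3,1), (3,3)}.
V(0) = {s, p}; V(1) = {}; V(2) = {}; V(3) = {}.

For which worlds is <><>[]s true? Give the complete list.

0, 1, 3

Let φ = <><>[]s. Evaluate φ at each world:
  0 (successors {0}): φ is true.
  1 (successors {3}): φ is true.
  2 (successors {2}): φ is false.
  3 (successors {0, 1, 3}): φ is true.
For instance, at 0:
  At 0: <><>[]s requires <>[]s at some successor in {0}.
    <>[]s holds at 0, so <><>[]s is true at 0.
      At 0: <>[]s requires []s at some successor in {0}.
        []s holds at 0, so <>[]s is true at 0.
Satisfying worlds: {0, 1, 3}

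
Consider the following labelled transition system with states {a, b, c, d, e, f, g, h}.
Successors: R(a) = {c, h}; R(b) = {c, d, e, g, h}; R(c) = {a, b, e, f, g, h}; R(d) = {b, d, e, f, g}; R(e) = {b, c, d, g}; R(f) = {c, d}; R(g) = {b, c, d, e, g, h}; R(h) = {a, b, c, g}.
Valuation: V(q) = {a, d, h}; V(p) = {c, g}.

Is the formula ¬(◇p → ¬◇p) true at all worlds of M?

Let φ = ¬(◇p → ¬◇p). Evaluate φ at each world:
  a (successors {c, h}): φ is true.
  b (successors {c, d, e, g, h}): φ is true.
  c (successors {a, b, e, f, g, h}): φ is true.
  d (successors {b, d, e, f, g}): φ is true.
  e (successors {b, c, d, g}): φ is true.
  f (successors {c, d}): φ is true.
  g (successors {b, c, d, e, g, h}): φ is true.
  h (successors {a, b, c, g}): φ is true.
For instance, at e:
  At e: ◇p → ¬◇p is false, so ¬(◇p → ¬◇p) is true.
    At e: ◇p is true, ¬◇p is false, so ◇p → ¬◇p is false.
      At e: ◇p requires p at some successor in {b, c, d, g}.
        p holds at c, so ◇p is true at e.
      At e: ◇p is true, so ¬◇p is false.

Yes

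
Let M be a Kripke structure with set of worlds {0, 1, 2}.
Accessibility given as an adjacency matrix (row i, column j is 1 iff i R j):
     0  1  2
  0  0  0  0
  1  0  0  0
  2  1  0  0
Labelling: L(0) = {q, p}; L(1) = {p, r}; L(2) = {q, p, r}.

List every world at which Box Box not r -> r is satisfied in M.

Let φ = Box Box not r -> r. Evaluate φ at each world:
  0 (successors ∅): φ is false.
  1 (successors ∅): φ is true.
  2 (successors {0}): φ is true.
For instance, at 2:
  At 2: Box Box not r is true, r is true, so Box Box not r -> r is true.
    At 2: Box Box not r requires Box not r at every successor {0}.
      At 0: Box not r is true.
    So Box Box not r is true at 2.
Satisfying worlds: {1, 2}

1, 2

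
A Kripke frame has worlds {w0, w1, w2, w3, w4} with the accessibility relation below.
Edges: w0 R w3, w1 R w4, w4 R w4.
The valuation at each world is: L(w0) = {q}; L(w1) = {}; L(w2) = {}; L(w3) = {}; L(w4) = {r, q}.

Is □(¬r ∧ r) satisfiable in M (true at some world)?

Yes

Let φ = □(¬r ∧ r). Evaluate φ at each world:
  w0 (successors {w3}): φ is false.
  w1 (successors {w4}): φ is false.
  w2 (successors ∅): φ is true.
  w3 (successors ∅): φ is true.
  w4 (successors {w4}): φ is false.
Detail at w2 (witness):
  At w2: no accessible worlds, so □(¬r ∧ r) holds vacuously.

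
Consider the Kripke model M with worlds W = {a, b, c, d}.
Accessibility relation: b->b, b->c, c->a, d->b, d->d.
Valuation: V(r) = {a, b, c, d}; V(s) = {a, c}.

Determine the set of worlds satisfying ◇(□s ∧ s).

b, c

Let φ = ◇(□s ∧ s). Evaluate φ at each world:
  a (successors ∅): φ is false.
  b (successors {b, c}): φ is true.
  c (successors {a}): φ is true.
  d (successors {b, d}): φ is false.
For instance, at c:
  At c: ◇(□s ∧ s) requires □s ∧ s at some successor in {a}.
    □s ∧ s holds at a, so ◇(□s ∧ s) is true at c.
      At a: □s is true, s is true, so □s ∧ s is true.
Satisfying worlds: {b, c}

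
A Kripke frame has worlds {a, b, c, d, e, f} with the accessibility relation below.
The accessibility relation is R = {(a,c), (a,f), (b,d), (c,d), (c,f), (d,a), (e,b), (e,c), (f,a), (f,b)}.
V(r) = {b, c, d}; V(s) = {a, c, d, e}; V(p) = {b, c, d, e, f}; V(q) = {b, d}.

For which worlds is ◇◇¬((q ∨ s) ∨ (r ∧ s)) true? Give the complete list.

a, d, e, f

Recall that ◇ψ holds at a world iff ψ holds at some accessible world.
Let φ = ◇◇¬((q ∨ s) ∨ (r ∧ s)). Evaluate φ at each world:
  a (successors {c, f}): φ is true.
  b (successors {d}): φ is false.
  c (successors {d, f}): φ is false.
  d (successors {a}): φ is true.
  e (successors {b, c}): φ is true.
  f (successors {a, b}): φ is true.
For instance, at a:
  At a: ◇◇¬((q ∨ s) ∨ (r ∧ s)) requires ◇¬((q ∨ s) ∨ (r ∧ s)) at some successor in {c, f}.
    ◇¬((q ∨ s) ∨ (r ∧ s)) holds at c, so ◇◇¬((q ∨ s) ∨ (r ∧ s)) is true at a.
      At c: ◇¬((q ∨ s) ∨ (r ∧ s)) requires ¬((q ∨ s) ∨ (r ∧ s)) at some successor in {d, f}.
        ¬((q ∨ s) ∨ (r ∧ s)) holds at f, so ◇¬((q ∨ s) ∨ (r ∧ s)) is true at c.
Satisfying worlds: {a, d, e, f}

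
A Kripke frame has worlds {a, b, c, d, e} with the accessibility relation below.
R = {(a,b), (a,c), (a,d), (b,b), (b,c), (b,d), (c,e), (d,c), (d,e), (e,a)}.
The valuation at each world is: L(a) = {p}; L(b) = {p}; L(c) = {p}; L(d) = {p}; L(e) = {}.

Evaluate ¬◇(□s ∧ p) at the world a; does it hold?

Yes

At a: ◇(□s ∧ p) is false, so ¬◇(□s ∧ p) is true.
  At a: ◇(□s ∧ p) requires □s ∧ p at some successor in {b, c, d}.
    At b: □s ∧ p is false.
    At c: □s ∧ p is false.
    At d: □s ∧ p is false.
  So ◇(□s ∧ p) is false at a.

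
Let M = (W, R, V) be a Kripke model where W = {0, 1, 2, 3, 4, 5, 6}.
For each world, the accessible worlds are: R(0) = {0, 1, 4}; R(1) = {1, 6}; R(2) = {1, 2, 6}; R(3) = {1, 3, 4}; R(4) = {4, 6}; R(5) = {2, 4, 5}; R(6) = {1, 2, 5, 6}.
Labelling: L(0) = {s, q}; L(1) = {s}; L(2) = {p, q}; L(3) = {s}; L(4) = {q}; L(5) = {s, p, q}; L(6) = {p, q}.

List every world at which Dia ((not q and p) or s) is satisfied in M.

Let φ = Dia ((not q and p) or s). Evaluate φ at each world:
  0 (successors {0, 1, 4}): φ is true.
  1 (successors {1, 6}): φ is true.
  2 (successors {1, 2, 6}): φ is true.
  3 (successors {1, 3, 4}): φ is true.
  4 (successors {4, 6}): φ is false.
  5 (successors {2, 4, 5}): φ is true.
  6 (successors {1, 2, 5, 6}): φ is true.
For instance, at 2:
  At 2: Dia ((not q and p) or s) requires (not q and p) or s at some successor in {1, 2, 6}.
    (not q and p) or s holds at 1, so Dia ((not q and p) or s) is true at 2.
Satisfying worlds: {0, 1, 2, 3, 5, 6}

0, 1, 2, 3, 5, 6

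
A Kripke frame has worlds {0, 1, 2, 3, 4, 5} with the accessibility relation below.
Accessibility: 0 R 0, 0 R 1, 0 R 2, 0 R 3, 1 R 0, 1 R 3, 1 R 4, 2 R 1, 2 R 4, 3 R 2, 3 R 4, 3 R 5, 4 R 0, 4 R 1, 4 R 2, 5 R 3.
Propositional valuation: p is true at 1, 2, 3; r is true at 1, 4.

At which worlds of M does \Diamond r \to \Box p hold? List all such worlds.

5

Let φ = \Diamond r \to \Box p. Evaluate φ at each world:
  0 (successors {0, 1, 2, 3}): φ is false.
  1 (successors {0, 3, 4}): φ is false.
  2 (successors {1, 4}): φ is false.
  3 (successors {2, 4, 5}): φ is false.
  4 (successors {0, 1, 2}): φ is false.
  5 (successors {3}): φ is true.
For instance, at 0:
  At 0: \Diamond r is true, \Box p is false, so \Diamond r \to \Box p is false.
    At 0: \Diamond r requires r at some successor in {0, 1, 2, 3}.
      r holds at 1, so \Diamond r is true at 0.
    At 0: \Box p requires p at every successor {0, 1, 2, 3}.
      p fails at 0, so \Box p is false at 0.
Satisfying worlds: {5}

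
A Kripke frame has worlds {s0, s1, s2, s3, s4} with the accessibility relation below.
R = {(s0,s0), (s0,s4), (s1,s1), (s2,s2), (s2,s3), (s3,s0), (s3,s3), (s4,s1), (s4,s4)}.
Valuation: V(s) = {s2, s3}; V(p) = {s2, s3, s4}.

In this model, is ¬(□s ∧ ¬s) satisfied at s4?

At s4: □s ∧ ¬s is false, so ¬(□s ∧ ¬s) is true.
  At s4: □s is false, ¬s is true, so □s ∧ ¬s is false.
    At s4: □s requires s at every successor {s1, s4}.
      s fails at s1, so □s is false at s4.

Yes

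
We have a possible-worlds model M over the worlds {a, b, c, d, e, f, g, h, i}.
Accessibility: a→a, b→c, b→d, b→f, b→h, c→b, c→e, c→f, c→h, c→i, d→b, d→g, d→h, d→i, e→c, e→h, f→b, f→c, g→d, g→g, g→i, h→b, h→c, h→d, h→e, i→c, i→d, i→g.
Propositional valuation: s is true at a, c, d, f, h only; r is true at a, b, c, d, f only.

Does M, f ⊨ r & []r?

At f: r is true, []r is true, so r & []r is true.
  At f: []r requires r at every successor {b, c}.
    At b: r is true.
    At c: r is true.
  So []r is true at f.

Yes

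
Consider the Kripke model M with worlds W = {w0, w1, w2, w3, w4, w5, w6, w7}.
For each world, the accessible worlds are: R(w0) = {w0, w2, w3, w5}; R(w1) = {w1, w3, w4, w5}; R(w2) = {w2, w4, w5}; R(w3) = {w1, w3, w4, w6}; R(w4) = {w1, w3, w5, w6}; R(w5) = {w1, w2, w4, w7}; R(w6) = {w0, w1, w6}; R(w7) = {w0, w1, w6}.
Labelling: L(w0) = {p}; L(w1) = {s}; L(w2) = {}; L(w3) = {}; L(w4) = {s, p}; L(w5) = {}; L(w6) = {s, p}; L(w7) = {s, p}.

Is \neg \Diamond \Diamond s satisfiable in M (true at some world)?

Let φ = \neg \Diamond \Diamond s. Evaluate φ at each world:
  w0 (successors {w0, w2, w3, w5}): φ is false.
  w1 (successors {w1, w3, w4, w5}): φ is false.
  w2 (successors {w2, w4, w5}): φ is false.
  w3 (successors {w1, w3, w4, w6}): φ is false.
  w4 (successors {w1, w3, w5, w6}): φ is false.
  w5 (successors {w1, w2, w4, w7}): φ is false.
  w6 (successors {w0, w1, w6}): φ is false.
  w7 (successors {w0, w1, w6}): φ is false.
For instance, at w5:
  At w5: \Diamond \Diamond s is true, so \neg \Diamond \Diamond s is false.
    At w5: \Diamond \Diamond s requires \Diamond s at some successor in {w1, w2, w4, w7}.
      \Diamond s holds at w1, so \Diamond \Diamond s is true at w5.

No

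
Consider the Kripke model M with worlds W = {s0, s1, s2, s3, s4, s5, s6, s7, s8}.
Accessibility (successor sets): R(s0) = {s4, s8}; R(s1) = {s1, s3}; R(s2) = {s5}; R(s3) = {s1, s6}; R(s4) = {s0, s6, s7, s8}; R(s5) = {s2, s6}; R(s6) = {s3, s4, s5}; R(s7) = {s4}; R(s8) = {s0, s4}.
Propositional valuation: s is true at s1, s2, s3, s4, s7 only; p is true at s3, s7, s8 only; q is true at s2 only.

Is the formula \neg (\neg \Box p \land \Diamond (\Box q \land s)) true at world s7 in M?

At s7: \neg \Box p \land \Diamond (\Box q \land s) is false, so \neg (\neg \Box p \land \Diamond (\Box q \land s)) is true.
  At s7: \neg \Box p is true, \Diamond (\Box q \land s) is false, so \neg \Box p \land \Diamond (\Box q \land s) is false.
    At s7: \Box p is false, so \neg \Box p is true.
      At s7: \Box p requires p at every successor {s4}.
        p fails at s4, so \Box p is false at s7.
    At s7: \Diamond (\Box q \land s) requires \Box q \land s at some successor in {s4}.
      At s4: \Box q \land s is false.
    So \Diamond (\Box q \land s) is false at s7.

Yes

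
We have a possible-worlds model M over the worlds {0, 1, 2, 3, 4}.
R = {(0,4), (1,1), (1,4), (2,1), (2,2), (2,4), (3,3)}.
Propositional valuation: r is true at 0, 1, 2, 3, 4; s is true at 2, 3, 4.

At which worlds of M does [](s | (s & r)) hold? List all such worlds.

0, 3, 4

Recall that []ψ holds at a world iff ψ holds at every accessible world, and <>ψ holds iff ψ holds at some accessible world.
Let φ = [](s | (s & r)). Evaluate φ at each world:
  0 (successors {4}): φ is true.
  1 (successors {1, 4}): φ is false.
  2 (successors {1, 2, 4}): φ is false.
  3 (successors {3}): φ is true.
  4 (successors ∅): φ is true.
For instance, at 0:
  At 0: [](s | (s & r)) requires s | (s & r) at every successor {4}.
    At 4: s | (s & r) is true.
  So [](s | (s & r)) is true at 0.
Satisfying worlds: {0, 3, 4}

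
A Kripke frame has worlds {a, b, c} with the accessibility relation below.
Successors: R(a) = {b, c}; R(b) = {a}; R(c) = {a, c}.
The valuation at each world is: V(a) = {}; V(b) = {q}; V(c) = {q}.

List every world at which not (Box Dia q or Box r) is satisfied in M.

Let φ = not (Box Dia q or Box r). Evaluate φ at each world:
  a (successors {b, c}): φ is true.
  b (successors {a}): φ is false.
  c (successors {a, c}): φ is false.
For instance, at b:
  At b: Box Dia q or Box r is true, so not (Box Dia q or Box r) is false.
    At b: Box Dia q is true, Box r is false, so Box Dia q or Box r is true.
      At b: Box Dia q requires Dia q at every successor {a}.
        At a: Dia q is true.
      So Box Dia q is true at b.
      At b: Box r requires r at every successor {a}.
        r fails at a, so Box r is false at b.
Satisfying worlds: {a}

a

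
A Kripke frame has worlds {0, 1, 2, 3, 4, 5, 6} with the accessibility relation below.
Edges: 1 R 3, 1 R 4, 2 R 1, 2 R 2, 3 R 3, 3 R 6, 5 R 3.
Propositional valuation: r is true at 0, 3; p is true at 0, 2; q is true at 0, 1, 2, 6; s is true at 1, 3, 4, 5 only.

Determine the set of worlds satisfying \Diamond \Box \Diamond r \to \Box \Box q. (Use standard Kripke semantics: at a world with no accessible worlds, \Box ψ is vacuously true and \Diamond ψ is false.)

Let φ = \Diamond \Box \Diamond r \to \Box \Box q. Evaluate φ at each world:
  0 (successors ∅): φ is true.
  1 (successors {3, 4}): φ is false.
  2 (successors {1, 2}): φ is true.
  3 (successors {3, 6}): φ is false.
  4 (successors ∅): φ is true.
  5 (successors {3}): φ is true.
  6 (successors ∅): φ is true.
For instance, at 3:
  At 3: \Diamond \Box \Diamond r is true, \Box \Box q is false, so \Diamond \Box \Diamond r \to \Box \Box q is false.
    At 3: \Diamond \Box \Diamond r requires \Box \Diamond r at some successor in {3, 6}.
      \Box \Diamond r holds at 6, so \Diamond \Box \Diamond r is true at 3.
    At 3: \Box \Box q requires \Box q at every successor {3, 6}.
      \Box q fails at 3, so \Box \Box q is false at 3.
Satisfying worlds: {0, 2, 4, 5, 6}

0, 2, 4, 5, 6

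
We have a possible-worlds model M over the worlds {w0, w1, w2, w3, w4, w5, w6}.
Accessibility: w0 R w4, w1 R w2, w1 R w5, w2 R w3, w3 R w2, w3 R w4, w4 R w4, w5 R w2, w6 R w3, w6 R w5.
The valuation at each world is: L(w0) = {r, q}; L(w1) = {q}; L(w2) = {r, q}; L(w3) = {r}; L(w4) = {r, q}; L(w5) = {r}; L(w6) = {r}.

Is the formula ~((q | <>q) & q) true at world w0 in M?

Recall that <>ψ holds at a world iff ψ holds at some accessible world.
At w0: (q | <>q) & q is true, so ~((q | <>q) & q) is false.
  At w0: q | <>q is true, q is true, so (q | <>q) & q is true.
    At w0: q is true, <>q is true, so q | <>q is true.
      At w0: <>q requires q at some successor in {w4}.
        q holds at w4, so <>q is true at w0.

No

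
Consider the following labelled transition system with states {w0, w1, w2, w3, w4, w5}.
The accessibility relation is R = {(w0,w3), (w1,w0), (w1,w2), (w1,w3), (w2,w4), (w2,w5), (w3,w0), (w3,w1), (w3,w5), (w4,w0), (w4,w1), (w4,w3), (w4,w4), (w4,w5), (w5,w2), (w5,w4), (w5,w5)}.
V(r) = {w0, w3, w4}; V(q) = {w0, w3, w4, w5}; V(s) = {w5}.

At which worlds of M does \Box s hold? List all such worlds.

Let φ = \Box s. Evaluate φ at each world:
  w0 (successors {w3}): φ is false.
  w1 (successors {w0, w2, w3}): φ is false.
  w2 (successors {w4, w5}): φ is false.
  w3 (successors {w0, w1, w5}): φ is false.
  w4 (successors {w0, w1, w3, w4, w5}): φ is false.
  w5 (successors {w2, w4, w5}): φ is false.
For instance, at w3:
  At w3: \Box s requires s at every successor {w0, w1, w5}.
    s fails at w0, so \Box s is false at w3.
Satisfying worlds: none.

none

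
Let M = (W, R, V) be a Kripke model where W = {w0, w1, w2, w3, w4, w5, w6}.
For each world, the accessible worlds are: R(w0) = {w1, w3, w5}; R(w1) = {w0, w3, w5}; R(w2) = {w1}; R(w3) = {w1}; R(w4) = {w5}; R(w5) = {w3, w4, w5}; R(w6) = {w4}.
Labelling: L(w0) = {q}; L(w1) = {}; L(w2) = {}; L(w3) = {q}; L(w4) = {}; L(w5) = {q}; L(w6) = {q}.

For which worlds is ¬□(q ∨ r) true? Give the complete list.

w0, w2, w3, w5, w6

Recall that □ψ holds at a world iff ψ holds at every accessible world, and ◇ψ holds iff ψ holds at some accessible world.
Let φ = ¬□(q ∨ r). Evaluate φ at each world:
  w0 (successors {w1, w3, w5}): φ is true.
  w1 (successors {w0, w3, w5}): φ is false.
  w2 (successors {w1}): φ is true.
  w3 (successors {w1}): φ is true.
  w4 (successors {w5}): φ is false.
  w5 (successors {w3, w4, w5}): φ is true.
  w6 (successors {w4}): φ is true.
For instance, at w3:
  At w3: □(q ∨ r) is false, so ¬□(q ∨ r) is true.
    At w3: □(q ∨ r) requires q ∨ r at every successor {w1}.
      q ∨ r fails at w1, so □(q ∨ r) is false at w3.
Satisfying worlds: {w0, w2, w3, w5, w6}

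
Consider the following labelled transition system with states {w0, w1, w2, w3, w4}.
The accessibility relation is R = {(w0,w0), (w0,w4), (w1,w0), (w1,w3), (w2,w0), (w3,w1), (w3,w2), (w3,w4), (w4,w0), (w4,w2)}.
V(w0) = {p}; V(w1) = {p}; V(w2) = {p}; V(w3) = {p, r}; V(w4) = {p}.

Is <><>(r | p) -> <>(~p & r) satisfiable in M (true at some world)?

No

Let φ = <><>(r | p) -> <>(~p & r). Evaluate φ at each world:
  w0 (successors {w0, w4}): φ is false.
  w1 (successors {w0, w3}): φ is false.
  w2 (successors {w0}): φ is false.
  w3 (successors {w1, w2, w4}): φ is false.
  w4 (successors {w0, w2}): φ is false.
For instance, at w0:
  At w0: <><>(r | p) is true, <>(~p & r) is false, so <><>(r | p) -> <>(~p & r) is false.
    At w0: <><>(r | p) requires <>(r | p) at some successor in {w0, w4}.
      <>(r | p) holds at w0, so <><>(r | p) is true at w0.
    At w0: <>(~p & r) requires ~p & r at some successor in {w0, w4}.
      At w0: ~p & r is false.
      At w4: ~p & r is false.
    So <>(~p & r) is false at w0.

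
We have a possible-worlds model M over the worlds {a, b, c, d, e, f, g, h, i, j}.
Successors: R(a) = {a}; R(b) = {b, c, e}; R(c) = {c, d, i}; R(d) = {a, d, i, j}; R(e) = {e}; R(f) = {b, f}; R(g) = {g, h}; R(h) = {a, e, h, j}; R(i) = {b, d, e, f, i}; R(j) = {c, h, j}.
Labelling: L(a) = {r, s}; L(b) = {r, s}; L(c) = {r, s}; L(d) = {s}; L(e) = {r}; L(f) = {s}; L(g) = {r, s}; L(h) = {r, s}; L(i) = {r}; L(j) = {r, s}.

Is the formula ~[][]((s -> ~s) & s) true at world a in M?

Yes

At a: [][]((s -> ~s) & s) is false, so ~[][]((s -> ~s) & s) is true.
  At a: [][]((s -> ~s) & s) requires []((s -> ~s) & s) at every successor {a}.
    []((s -> ~s) & s) fails at a, so [][]((s -> ~s) & s) is false at a.
      At a: []((s -> ~s) & s) requires (s -> ~s) & s at every successor {a}.
        (s -> ~s) & s fails at a, so []((s -> ~s) & s) is false at a.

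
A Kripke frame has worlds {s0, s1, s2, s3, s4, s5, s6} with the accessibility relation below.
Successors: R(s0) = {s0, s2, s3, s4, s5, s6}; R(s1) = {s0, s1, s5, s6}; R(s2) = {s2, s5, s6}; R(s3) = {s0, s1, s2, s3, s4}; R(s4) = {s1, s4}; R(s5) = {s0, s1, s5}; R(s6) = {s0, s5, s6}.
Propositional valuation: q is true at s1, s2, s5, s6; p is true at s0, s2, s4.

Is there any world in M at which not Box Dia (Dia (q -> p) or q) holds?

Recall that Box ψ holds at a world iff ψ holds at every accessible world, and Dia ψ holds iff ψ holds at some accessible world.
Let φ = not Box Dia (Dia (q -> p) or q). Evaluate φ at each world:
  s0 (successors {s0, s2, s3, s4, s5, s6}): φ is false.
  s1 (successors {s0, s1, s5, s6}): φ is false.
  s2 (successors {s2, s5, s6}): φ is false.
  s3 (successors {s0, s1, s2, s3, s4}): φ is false.
  s4 (successors {s1, s4}): φ is false.
  s5 (successors {s0, s1, s5}): φ is false.
  s6 (successors {s0, s5, s6}): φ is false.
For instance, at s5:
  At s5: Box Dia (Dia (q -> p) or q) is true, so not Box Dia (Dia (q -> p) or q) is false.
    At s5: Box Dia (Dia (q -> p) or q) requires Dia (Dia (q -> p) or q) at every successor {s0, s1, s5}.
      At s0: Dia (Dia (q -> p) or q) is true.
      At s1: Dia (Dia (q -> p) or q) is true.
      At s5: Dia (Dia (q -> p) or q) is true.
    So Box Dia (Dia (q -> p) or q) is true at s5.

No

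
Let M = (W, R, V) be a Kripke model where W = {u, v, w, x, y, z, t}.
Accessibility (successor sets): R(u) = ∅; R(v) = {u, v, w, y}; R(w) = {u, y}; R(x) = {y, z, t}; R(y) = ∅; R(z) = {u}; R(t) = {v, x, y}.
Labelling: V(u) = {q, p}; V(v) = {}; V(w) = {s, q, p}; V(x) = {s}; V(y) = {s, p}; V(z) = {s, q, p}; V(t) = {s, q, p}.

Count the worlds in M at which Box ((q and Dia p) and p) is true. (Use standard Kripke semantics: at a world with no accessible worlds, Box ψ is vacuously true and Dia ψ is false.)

Let φ = Box ((q and Dia p) and p). Evaluate φ at each world:
  u (successors ∅): φ is true.
  v (successors {u, v, w, y}): φ is false.
  w (successors {u, y}): φ is false.
  x (successors {y, z, t}): φ is false.
  y (successors ∅): φ is true.
  z (successors {u}): φ is false.
  t (successors {v, x, y}): φ is false.
For instance, at z:
  At z: Box ((q and Dia p) and p) requires (q and Dia p) and p at every successor {u}.
    (q and Dia p) and p fails at u, so Box ((q and Dia p) and p) is false at z.
      At u: q and Dia p is false, p is true, so (q and Dia p) and p is false.
Satisfying worlds: {u, y}

2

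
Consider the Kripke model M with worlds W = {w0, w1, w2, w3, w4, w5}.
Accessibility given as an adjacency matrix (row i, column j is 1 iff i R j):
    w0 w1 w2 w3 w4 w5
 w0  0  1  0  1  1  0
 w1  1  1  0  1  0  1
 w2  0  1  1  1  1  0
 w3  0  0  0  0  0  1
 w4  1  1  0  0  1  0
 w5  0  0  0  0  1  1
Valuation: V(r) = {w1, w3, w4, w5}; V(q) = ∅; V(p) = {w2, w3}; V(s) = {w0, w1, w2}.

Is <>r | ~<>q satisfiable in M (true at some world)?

Yes

Let φ = <>r | ~<>q. Evaluate φ at each world:
  w0 (successors {w1, w3, w4}): φ is true.
  w1 (successors {w0, w1, w3, w5}): φ is true.
  w2 (successors {w1, w2, w3, w4}): φ is true.
  w3 (successors {w5}): φ is true.
  w4 (successors {w0, w1, w4}): φ is true.
  w5 (successors {w4, w5}): φ is true.
Detail at w0 (witness):
  At w0: <>r is true, ~<>q is true, so <>r | ~<>q is true.
    At w0: <>r requires r at some successor in {w1, w3, w4}.
      r holds at w1, so <>r is true at w0.
    At w0: <>q is false, so ~<>q is true.
      At w0: <>q requires q at some successor in {w1, w3, w4}.
        At w1: q is false.
        At w3: q is false.
        At w4: q is false.
      So <>q is false at w0.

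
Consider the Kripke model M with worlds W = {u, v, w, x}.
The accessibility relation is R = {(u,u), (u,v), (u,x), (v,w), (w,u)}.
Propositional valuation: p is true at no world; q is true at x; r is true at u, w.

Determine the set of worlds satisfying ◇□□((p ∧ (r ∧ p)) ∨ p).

Let φ = ◇□□((p ∧ (r ∧ p)) ∨ p). Evaluate φ at each world:
  u (successors {u, v, x}): φ is true.
  v (successors {w}): φ is false.
  w (successors {u}): φ is false.
  x (successors ∅): φ is false.
For instance, at v:
  At v: ◇□□((p ∧ (r ∧ p)) ∨ p) requires □□((p ∧ (r ∧ p)) ∨ p) at some successor in {w}.
    At w: □□((p ∧ (r ∧ p)) ∨ p) is false.
  So ◇□□((p ∧ (r ∧ p)) ∨ p) is false at v.
Satisfying worlds: {u}

u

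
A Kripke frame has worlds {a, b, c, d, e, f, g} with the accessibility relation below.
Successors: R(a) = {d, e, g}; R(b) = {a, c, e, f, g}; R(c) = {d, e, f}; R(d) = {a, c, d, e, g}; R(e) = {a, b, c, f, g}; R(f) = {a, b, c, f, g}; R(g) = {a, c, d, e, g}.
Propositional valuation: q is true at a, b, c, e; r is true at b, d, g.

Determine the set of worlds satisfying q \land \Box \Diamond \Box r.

Let φ = q \land \Box \Diamond \Box r. Evaluate φ at each world:
  a (successors {d, e, g}): φ is false.
  b (successors {a, c, e, f, g}): φ is false.
  c (successors {d, e, f}): φ is false.
  d (successors {a, c, d, e, g}): φ is false.
  e (successors {a, b, c, f, g}): φ is false.
  f (successors {a, b, c, f, g}): φ is false.
  g (successors {a, c, d, e, g}): φ is false.
For instance, at a:
  At a: q is true, \Box \Diamond \Box r is false, so q \land \Box \Diamond \Box r is false.
    At a: \Box \Diamond \Box r requires \Diamond \Box r at every successor {d, e, g}.
      \Diamond \Box r fails at d, so \Box \Diamond \Box r is false at a.
Satisfying worlds: none.

none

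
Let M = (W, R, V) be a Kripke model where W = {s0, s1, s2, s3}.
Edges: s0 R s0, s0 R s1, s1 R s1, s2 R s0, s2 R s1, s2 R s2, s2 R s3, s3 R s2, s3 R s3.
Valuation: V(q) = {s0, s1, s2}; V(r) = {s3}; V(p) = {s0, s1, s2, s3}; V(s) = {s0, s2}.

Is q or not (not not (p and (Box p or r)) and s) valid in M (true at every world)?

Recall that Box ψ holds at a world iff ψ holds at every accessible world, and Dia ψ holds iff ψ holds at some accessible world.
Let φ = q or not (not not (p and (Box p or r)) and s). Evaluate φ at each world:
  s0 (successors {s0, s1}): φ is true.
  s1 (successors {s1}): φ is true.
  s2 (successors {s0, s1, s2, s3}): φ is true.
  s3 (successors {s2, s3}): φ is true.
For instance, at s2:
  At s2: q is true, not (not not (p and (Box p or r)) and s) is false, so q or not (not not (p and (Box p or r)) and s) is true.
    At s2: not not (p and (Box p or r)) and s is true, so not (not not (p and (Box p or r)) and s) is false.
      At s2: not not (p and (Box p or r)) is true, s is true, so not not (p and (Box p or r)) and s is true.

Yes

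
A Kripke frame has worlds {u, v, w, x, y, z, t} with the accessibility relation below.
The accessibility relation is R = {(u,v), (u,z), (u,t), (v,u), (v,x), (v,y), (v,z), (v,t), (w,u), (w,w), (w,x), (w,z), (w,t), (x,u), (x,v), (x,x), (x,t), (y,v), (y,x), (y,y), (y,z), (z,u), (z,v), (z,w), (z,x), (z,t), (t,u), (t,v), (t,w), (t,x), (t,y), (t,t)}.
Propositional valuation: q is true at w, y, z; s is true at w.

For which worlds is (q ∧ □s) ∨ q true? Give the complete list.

Recall that □ψ holds at a world iff ψ holds at every accessible world, and ◇ψ holds iff ψ holds at some accessible world.
Let φ = (q ∧ □s) ∨ q. Evaluate φ at each world:
  u (successors {v, z, t}): φ is false.
  v (successors {u, x, y, z, t}): φ is false.
  w (successors {u, w, x, z, t}): φ is true.
  x (successors {u, v, x, t}): φ is false.
  y (successors {v, x, y, z}): φ is true.
  z (successors {u, v, w, x, t}): φ is true.
  t (successors {u, v, w, x, y, t}): φ is false.
For instance, at z:
  At z: q ∧ □s is false, q is true, so (q ∧ □s) ∨ q is true.
    At z: q is true, □s is false, so q ∧ □s is false.
      At z: □s requires s at every successor {u, v, w, x, t}.
        s fails at u, so □s is false at z.
Satisfying worlds: {w, y, z}

w, y, z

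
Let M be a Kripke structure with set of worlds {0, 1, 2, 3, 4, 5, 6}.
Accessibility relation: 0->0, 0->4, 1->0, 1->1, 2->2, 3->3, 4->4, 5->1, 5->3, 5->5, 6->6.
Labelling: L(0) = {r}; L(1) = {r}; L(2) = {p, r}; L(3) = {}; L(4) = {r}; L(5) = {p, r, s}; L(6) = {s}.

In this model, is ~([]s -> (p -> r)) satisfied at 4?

No

At 4: []s -> (p -> r) is true, so ~([]s -> (p -> r)) is false.
  At 4: []s is false, p -> r is true, so []s -> (p -> r) is true.
    At 4: []s requires s at every successor {4}.
      s fails at 4, so []s is false at 4.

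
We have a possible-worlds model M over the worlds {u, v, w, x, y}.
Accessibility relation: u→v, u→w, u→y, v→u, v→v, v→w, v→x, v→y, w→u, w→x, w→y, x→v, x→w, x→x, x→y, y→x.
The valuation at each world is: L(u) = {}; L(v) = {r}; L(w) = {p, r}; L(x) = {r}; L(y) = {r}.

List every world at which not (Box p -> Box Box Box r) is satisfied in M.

none

Recall that Box ψ holds at a world iff ψ holds at every accessible world, and Dia ψ holds iff ψ holds at some accessible world.
Let φ = not (Box p -> Box Box Box r). Evaluate φ at each world:
  u (successors {v, w, y}): φ is false.
  v (successors {u, v, w, x, y}): φ is false.
  w (successors {u, x, y}): φ is false.
  x (successors {v, w, x, y}): φ is false.
  y (successors {x}): φ is false.
For instance, at y:
  At y: Box p -> Box Box Box r is true, so not (Box p -> Box Box Box r) is false.
    At y: Box p is false, Box Box Box r is false, so Box p -> Box Box Box r is true.
      At y: Box p requires p at every successor {x}.
        p fails at x, so Box p is false at y.
      At y: Box Box Box r requires Box Box r at every successor {x}.
        Box Box r fails at x, so Box Box Box r is false at y.
Satisfying worlds: none.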